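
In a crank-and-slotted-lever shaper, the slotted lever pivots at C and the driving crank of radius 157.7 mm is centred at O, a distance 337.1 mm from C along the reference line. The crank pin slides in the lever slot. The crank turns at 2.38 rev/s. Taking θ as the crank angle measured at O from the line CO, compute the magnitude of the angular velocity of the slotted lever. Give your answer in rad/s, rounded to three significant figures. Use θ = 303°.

ω = 14.95 rad/s (from 2.38 rev/s).
Crank pin A relative to C: A = (d + r cosθ, r sinθ); lever angle φ = atan2(r sinθ, d + r cosθ).
Differentiating tanφ: φ̇ = rω(d cosθ + r)/(d² + r² + 2dr cosθ).
d² + r² + 2dr cosθ = |CA|² = 0.196412 m²;  d cosθ + r = +0.3413 m.
|ω_lever| = |0.1577·14.95·+0.3413| / 0.196412 = 4.0978 rad/s.

4.10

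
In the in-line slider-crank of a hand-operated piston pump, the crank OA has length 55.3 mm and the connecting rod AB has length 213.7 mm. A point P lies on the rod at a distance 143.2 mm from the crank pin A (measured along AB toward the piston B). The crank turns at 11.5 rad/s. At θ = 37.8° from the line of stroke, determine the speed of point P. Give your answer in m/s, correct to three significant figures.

ω = 11.5 rad/s.  Crank-pin speed |V_A| = rω = 0.63595 m/s, perpendicular to OA.
Rod angle: sinφ = −(r/L) sinθ ⇒ φ = -9.126°; ω_rod = −rω cosθ/√(L²−r²sin²θ) = -2.3816 rad/s.
V_P = V_A + ω_rod × AP, with AP = 0.1432 m along the rod.
Components: V_Px = −rω sinθ − a·ω_rod·sinφ = -0.44387 m/s;  V_Py = rω cosθ + a·ω_rod·cosφ = +0.16578 m/s.
|V_P| = √(V_Px² + V_Py²) = 0.47382 m/s.

0.474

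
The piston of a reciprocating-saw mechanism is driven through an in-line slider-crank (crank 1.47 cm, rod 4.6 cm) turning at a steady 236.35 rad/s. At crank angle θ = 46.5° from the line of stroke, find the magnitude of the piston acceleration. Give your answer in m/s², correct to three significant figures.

ω = 236.3 rad/s
x(θ) = r cosθ + √(L² − r² sin²θ); with ω constant, a = ω²·d²x/dθ².
d²x/dθ² = −r cosθ − r²(cos2θ)/√u − r⁴ sin²2θ/(4u^{3/2}),  u = L² − r² sin²θ = 0.0020023 m².
Substituting r = 0.0147 m, L = 0.046 m, θ = 46.5°: d²x/dθ² = -0.009996 m.
a = ω²·d²x/dθ² = (236.3)²·(-0.009996) = -558.39 m/s²;  |a| = 558.39 m/s².

558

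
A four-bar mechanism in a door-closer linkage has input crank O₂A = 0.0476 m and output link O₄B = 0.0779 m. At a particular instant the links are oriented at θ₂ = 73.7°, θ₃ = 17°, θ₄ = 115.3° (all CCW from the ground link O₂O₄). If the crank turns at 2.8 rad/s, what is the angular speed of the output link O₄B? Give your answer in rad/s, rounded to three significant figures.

1.45

ω₂ = 2.8 rad/s
Differentiating the loop-closure r₂e^{iθ₂}+r₃e^{iθ₃}=r₁+r₄e^{iθ₄} gives r₂ω₂e^{iθ₂}+r₃ω₃e^{iθ₃}=r₄ω₄e^{iθ₄}.
Eliminating the other unknown: ω₄ = r₂ω₂ sin(θ₂−θ₃) / [r₄ sin(θ₄−θ₃)].
Numerator sine = +0.83581; denominator sine = +0.98953.
Result = 0.0476·2.8·(+0.83581) / (0.0779·(+0.98953)) = +1.4451 rad/s; magnitude 1.4451 rad/s.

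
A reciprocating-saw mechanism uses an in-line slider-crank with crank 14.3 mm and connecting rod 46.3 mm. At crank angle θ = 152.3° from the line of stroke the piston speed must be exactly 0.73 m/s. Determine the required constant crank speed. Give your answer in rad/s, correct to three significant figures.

152

For an in-line slider-crank, |v_piston| = rω|sinθ|·[1 + r cosθ/√(L² − r² sin²θ)].
With r = 0.0143 m, L = 0.0463 m, θ = 152.3°: the bracketed kinematic factor |dx/dθ| = 0.0048105 m.
ω = v/|dx/dθ| = 0.73/0.0048105 = 151.75 rad/s.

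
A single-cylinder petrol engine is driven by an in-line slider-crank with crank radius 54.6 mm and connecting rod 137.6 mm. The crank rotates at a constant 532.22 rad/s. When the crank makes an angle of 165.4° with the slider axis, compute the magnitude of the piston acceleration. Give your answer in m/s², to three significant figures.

ω = 532.2 rad/s
x(θ) = r cosθ + √(L² − r² sin²θ); with ω constant, a = ω²·d²x/dθ².
d²x/dθ² = −r cosθ − r²(cos2θ)/√u − r⁴ sin²2θ/(4u^{3/2}),  u = L² − r² sin²θ = 0.0187443 m².
Substituting r = 0.0546 m, L = 0.1376 m, θ = 165.4°: d²x/dθ² = +0.033623 m.
a = ω²·d²x/dθ² = (532.2)²·(+0.033623) = +9524.1 m/s²;  |a| = 9524.1 m/s².

9520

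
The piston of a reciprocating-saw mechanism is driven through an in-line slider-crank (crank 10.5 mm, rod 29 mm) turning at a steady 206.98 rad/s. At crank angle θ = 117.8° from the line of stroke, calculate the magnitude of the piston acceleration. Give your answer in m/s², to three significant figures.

303

ω = 207 rad/s
x(θ) = r cosθ + √(L² − r² sin²θ); with ω constant, a = ω²·d²x/dθ².
d²x/dθ² = −r cosθ − r²(cos2θ)/√u − r⁴ sin²2θ/(4u^{3/2}),  u = L² − r² sin²θ = 0.000754731 m².
Substituting r = 0.0105 m, L = 0.029 m, θ = 117.8°: d²x/dθ² = +0.0070646 m.
a = ω²·d²x/dθ² = (207)²·(+0.0070646) = +302.65 m/s²;  |a| = 302.65 m/s².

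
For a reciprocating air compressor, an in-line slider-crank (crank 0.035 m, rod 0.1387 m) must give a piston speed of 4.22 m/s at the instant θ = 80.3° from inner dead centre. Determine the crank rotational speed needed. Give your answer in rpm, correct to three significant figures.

1120

For an in-line slider-crank, |v_piston| = rω|sinθ|·[1 + r cosθ/√(L² − r² sin²θ)].
With r = 0.035 m, L = 0.1387 m, θ = 80.3°: the bracketed kinematic factor |dx/dθ| = 0.036014 m.
ω = v/|dx/dθ| = 4.22/0.036014 = 117.18 rad/s.
N = 60ω/(2π) = 1119 rpm.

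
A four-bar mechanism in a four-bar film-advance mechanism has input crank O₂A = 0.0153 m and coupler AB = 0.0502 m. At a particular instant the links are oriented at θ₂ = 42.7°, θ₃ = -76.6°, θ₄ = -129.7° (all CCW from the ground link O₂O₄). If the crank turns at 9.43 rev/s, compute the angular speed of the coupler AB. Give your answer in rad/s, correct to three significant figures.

ω₂ = 59.25 rad/s (from 9.43 rev/s).
Differentiating the loop-closure r₂e^{iθ₂}+r₃e^{iθ₃}=r₁+r₄e^{iθ₄} gives r₂ω₂e^{iθ₂}+r₃ω₃e^{iθ₃}=r₄ω₄e^{iθ₄}.
Eliminating the other unknown: ω₃ = r₂ω₂ sin(θ₄−θ₂) / [r₃ sin(θ₃−θ₄)].
Numerator sine = -0.13226; denominator sine = +0.79968.
Result = 0.0153·59.25·(-0.13226) / (0.0502·(+0.79968)) = -2.9866 rad/s; magnitude 2.9866 rad/s.

2.99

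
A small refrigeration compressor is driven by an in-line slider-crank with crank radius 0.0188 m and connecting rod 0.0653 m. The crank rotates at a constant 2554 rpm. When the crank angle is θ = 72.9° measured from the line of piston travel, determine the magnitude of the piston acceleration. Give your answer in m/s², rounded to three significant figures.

ω = 2π·2554/60 = 267.5 rad/s
x(θ) = r cosθ + √(L² − r² sin²θ); with ω constant, a = ω²·d²x/dθ².
d²x/dθ² = −r cosθ − r²(cos2θ)/√u − r⁴ sin²2θ/(4u^{3/2}),  u = L² − r² sin²θ = 0.00394121 m².
Substituting r = 0.0188 m, L = 0.0653 m, θ = 72.9°: d²x/dθ² = -0.00091145 m.
a = ω²·d²x/dθ² = (267.5)²·(-0.00091145) = -65.198 m/s²;  |a| = 65.198 m/s².

65.2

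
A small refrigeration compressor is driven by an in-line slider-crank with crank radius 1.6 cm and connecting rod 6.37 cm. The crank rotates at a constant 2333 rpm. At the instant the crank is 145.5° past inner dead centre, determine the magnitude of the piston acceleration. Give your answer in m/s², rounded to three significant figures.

697

ω = 2π·2333/60 = 244.3 rad/s
x(θ) = r cosθ + √(L² − r² sin²θ); with ω constant, a = ω²·d²x/dθ².
d²x/dθ² = −r cosθ − r²(cos2θ)/√u − r⁴ sin²2θ/(4u^{3/2}),  u = L² − r² sin²θ = 0.00397556 m².
Substituting r = 0.016 m, L = 0.0637 m, θ = 145.5°: d²x/dθ² = +0.011674 m.
a = ω²·d²x/dθ² = (244.3)²·(+0.011674) = +696.8 m/s²;  |a| = 696.8 m/s².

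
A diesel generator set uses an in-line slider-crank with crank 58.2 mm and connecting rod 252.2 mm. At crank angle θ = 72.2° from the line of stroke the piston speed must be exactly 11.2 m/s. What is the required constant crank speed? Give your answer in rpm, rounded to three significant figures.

1800

For an in-line slider-crank, |v_piston| = rω|sinθ|·[1 + r cosθ/√(L² − r² sin²θ)].
With r = 0.0582 m, L = 0.2522 m, θ = 72.2°: the bracketed kinematic factor |dx/dθ| = 0.059421 m.
ω = v/|dx/dθ| = 11.2/0.059421 = 188.49 rad/s.
N = 60ω/(2π) = 1799.9 rpm.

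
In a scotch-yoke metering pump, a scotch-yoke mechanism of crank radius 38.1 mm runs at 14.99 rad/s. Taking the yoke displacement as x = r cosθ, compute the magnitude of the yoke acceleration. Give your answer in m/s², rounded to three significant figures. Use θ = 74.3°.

2.32

ω = 14.99 rad/s
x = r cosθ ⇒ ẍ = −rω² cosθ (ω constant).
|a| = rω²|cosθ| = 0.0381·(14.99)²·|cos 74.3°| = 2.3166 m/s².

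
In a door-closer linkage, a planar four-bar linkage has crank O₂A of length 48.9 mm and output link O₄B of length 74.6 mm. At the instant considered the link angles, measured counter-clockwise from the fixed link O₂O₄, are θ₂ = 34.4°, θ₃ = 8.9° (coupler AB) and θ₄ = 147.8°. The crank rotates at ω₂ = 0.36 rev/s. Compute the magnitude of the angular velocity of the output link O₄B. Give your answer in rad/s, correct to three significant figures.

ω₂ = 2.262 rad/s (from 0.36 rev/s).
Differentiating the loop-closure r₂e^{iθ₂}+r₃e^{iθ₃}=r₁+r₄e^{iθ₄} gives r₂ω₂e^{iθ₂}+r₃ω₃e^{iθ₃}=r₄ω₄e^{iθ₄}.
Eliminating the other unknown: ω₄ = r₂ω₂ sin(θ₂−θ₃) / [r₄ sin(θ₄−θ₃)].
Numerator sine = +0.43051; denominator sine = +0.65738.
Result = 0.0489·2.262·(+0.43051) / (0.0746·(+0.65738)) = +0.97101 rad/s; magnitude 0.97101 rad/s.

0.971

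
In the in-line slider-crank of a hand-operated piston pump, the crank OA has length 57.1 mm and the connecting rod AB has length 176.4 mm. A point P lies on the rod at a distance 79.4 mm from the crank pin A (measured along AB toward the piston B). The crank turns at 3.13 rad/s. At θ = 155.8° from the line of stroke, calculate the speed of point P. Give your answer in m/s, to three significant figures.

ω = 3.13 rad/s.  Crank-pin speed |V_A| = rω = 0.17872 m/s, perpendicular to OA.
Rod angle: sinφ = −(r/L) sinθ ⇒ φ = -7.625°; ω_rod = −rω cosθ/√(L²−r²sin²θ) = +0.93238 rad/s.
V_P = V_A + ω_rod × AP, with AP = 0.0794 m along the rod.
Components: V_Px = −rω sinθ − a·ω_rod·sinφ = -0.06344 m/s;  V_Py = rω cosθ + a·ω_rod·cosφ = -0.089641 m/s.
|V_P| = √(V_Px² + V_Py²) = 0.10982 m/s.

0.110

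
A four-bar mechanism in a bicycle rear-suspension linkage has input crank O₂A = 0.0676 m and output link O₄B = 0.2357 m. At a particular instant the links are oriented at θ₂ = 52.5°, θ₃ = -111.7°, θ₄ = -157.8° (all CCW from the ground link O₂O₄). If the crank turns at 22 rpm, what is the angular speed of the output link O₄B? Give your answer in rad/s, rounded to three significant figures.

0.250

ω₂ = 2.304 rad/s (from 22 rpm).
Differentiating the loop-closure r₂e^{iθ₂}+r₃e^{iθ₃}=r₁+r₄e^{iθ₄} gives r₂ω₂e^{iθ₂}+r₃ω₃e^{iθ₃}=r₄ω₄e^{iθ₄}.
Eliminating the other unknown: ω₄ = r₂ω₂ sin(θ₂−θ₃) / [r₄ sin(θ₄−θ₃)].
Numerator sine = +0.27228; denominator sine = -0.72055.
Result = 0.0676·2.304·(+0.27228) / (0.2357·(-0.72055)) = -0.24968 rad/s; magnitude 0.24968 rad/s.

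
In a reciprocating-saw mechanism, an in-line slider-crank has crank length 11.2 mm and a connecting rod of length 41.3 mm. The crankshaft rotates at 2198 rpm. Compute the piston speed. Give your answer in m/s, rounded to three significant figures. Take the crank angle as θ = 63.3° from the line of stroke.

ω = 2π·2198/60 = 230.2 rad/s
For an in-line slider-crank, x = r cosθ + √(L² − r² sin²θ), so v = −rω sinθ·[1 + r cosθ/√(L² − r² sin²θ)].
With r = 0.0112 m, L = 0.0413 m, θ = 63.3°: √(L² − r² sin²θ) = 0.04007 m.
v = −0.0112·230.2·0.89337·[1 + 0.0112·0.44932/0.04007] = -2.5923 m/s.
|v| = 2.5923 m/s.

2.59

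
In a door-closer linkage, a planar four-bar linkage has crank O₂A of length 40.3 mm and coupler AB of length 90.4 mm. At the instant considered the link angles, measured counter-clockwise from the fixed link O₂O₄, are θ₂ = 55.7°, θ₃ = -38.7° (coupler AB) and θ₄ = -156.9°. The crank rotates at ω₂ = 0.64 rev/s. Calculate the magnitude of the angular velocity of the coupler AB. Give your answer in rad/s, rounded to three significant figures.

1.10

ω₂ = 4.021 rad/s (from 0.64 rev/s).
Differentiating the loop-closure r₂e^{iθ₂}+r₃e^{iθ₃}=r₁+r₄e^{iθ₄} gives r₂ω₂e^{iθ₂}+r₃ω₃e^{iθ₃}=r₄ω₄e^{iθ₄}.
Eliminating the other unknown: ω₃ = r₂ω₂ sin(θ₄−θ₂) / [r₃ sin(θ₃−θ₄)].
Numerator sine = +0.53877; denominator sine = +0.88130.
Result = 0.0403·4.021·(+0.53877) / (0.0904·(+0.88130)) = +1.0959 rad/s; magnitude 1.0959 rad/s.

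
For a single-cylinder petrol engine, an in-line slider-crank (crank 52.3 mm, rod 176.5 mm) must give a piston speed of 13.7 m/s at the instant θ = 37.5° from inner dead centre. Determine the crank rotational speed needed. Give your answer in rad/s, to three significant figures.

347

For an in-line slider-crank, |v_piston| = rω|sinθ|·[1 + r cosθ/√(L² − r² sin²θ)].
With r = 0.0523 m, L = 0.1765 m, θ = 37.5°: the bracketed kinematic factor |dx/dθ| = 0.039448 m.
ω = v/|dx/dθ| = 13.7/0.039448 = 347.3 rad/s.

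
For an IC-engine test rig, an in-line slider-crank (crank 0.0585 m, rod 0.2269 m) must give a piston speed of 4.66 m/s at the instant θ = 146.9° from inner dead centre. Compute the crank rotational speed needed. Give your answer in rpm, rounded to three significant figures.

1780

For an in-line slider-crank, |v_piston| = rω|sinθ|·[1 + r cosθ/√(L² − r² sin²θ)].
With r = 0.0585 m, L = 0.2269 m, θ = 146.9°: the bracketed kinematic factor |dx/dθ| = 0.024978 m.
ω = v/|dx/dθ| = 4.66/0.024978 = 186.57 rad/s.
N = 60ω/(2π) = 1781.6 rpm.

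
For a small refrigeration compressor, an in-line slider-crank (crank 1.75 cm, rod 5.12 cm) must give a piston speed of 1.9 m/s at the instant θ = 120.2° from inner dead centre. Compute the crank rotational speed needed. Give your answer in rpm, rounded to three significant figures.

For an in-line slider-crank, |v_piston| = rω|sinθ|·[1 + r cosθ/√(L² − r² sin²θ)].
With r = 0.0175 m, L = 0.0512 m, θ = 120.2°: the bracketed kinematic factor |dx/dθ| = 0.012403 m.
ω = v/|dx/dθ| = 1.9/0.012403 = 153.19 rad/s.
N = 60ω/(2π) = 1462.9 rpm.

1460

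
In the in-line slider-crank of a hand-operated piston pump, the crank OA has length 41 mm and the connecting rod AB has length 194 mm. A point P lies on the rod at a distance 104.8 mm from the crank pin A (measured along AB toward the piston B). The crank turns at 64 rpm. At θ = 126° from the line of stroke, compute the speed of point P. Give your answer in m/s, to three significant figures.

0.220

ω = 6.702 rad/s.  Crank-pin speed |V_A| = rω = 0.27478 m/s, perpendicular to OA.
Rod angle: sinφ = −(r/L) sinθ ⇒ φ = -9.845°; ω_rod = −rω cosθ/√(L²−r²sin²θ) = +0.84499 rad/s.
V_P = V_A + ω_rod × AP, with AP = 0.1048 m along the rod.
Components: V_Px = −rω sinθ − a·ω_rod·sinφ = -0.20716 m/s;  V_Py = rω cosθ + a·ω_rod·cosφ = -0.074263 m/s.
|V_P| = √(V_Px² + V_Py²) = 0.22007 m/s.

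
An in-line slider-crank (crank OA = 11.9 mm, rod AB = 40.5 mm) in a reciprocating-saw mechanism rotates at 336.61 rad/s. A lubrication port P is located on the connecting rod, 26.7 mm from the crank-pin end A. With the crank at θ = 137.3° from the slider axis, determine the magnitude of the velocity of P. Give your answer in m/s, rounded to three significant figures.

ω = 336.6 rad/s.  Crank-pin speed |V_A| = rω = 4.0057 m/s, perpendicular to OA.
Rod angle: sinφ = −(r/L) sinθ ⇒ φ = -11.494°; ω_rod = −rω cosθ/√(L²−r²sin²θ) = +74.174 rad/s.
V_P = V_A + ω_rod × AP, with AP = 0.0267 m along the rod.
Components: V_Px = −rω sinθ − a·ω_rod·sinφ = -2.3218 m/s;  V_Py = rω cosθ + a·ω_rod·cosφ = -1.0031 m/s.
|V_P| = √(V_Px² + V_Py²) = 2.5293 m/s.

2.53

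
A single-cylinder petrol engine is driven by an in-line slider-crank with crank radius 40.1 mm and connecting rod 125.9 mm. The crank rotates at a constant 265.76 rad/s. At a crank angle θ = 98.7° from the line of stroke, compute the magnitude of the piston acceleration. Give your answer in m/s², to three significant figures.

ω = 265.8 rad/s
x(θ) = r cosθ + √(L² − r² sin²θ); with ω constant, a = ω²·d²x/dθ².
d²x/dθ² = −r cosθ − r²(cos2θ)/√u − r⁴ sin²2θ/(4u^{3/2}),  u = L² − r² sin²θ = 0.0142796 m².
Substituting r = 0.0401 m, L = 0.1259 m, θ = 98.7°: d²x/dθ² = +0.018872 m.
a = ω²·d²x/dθ² = (265.8)²·(+0.018872) = +1332.9 m/s²;  |a| = 1332.9 m/s².

1330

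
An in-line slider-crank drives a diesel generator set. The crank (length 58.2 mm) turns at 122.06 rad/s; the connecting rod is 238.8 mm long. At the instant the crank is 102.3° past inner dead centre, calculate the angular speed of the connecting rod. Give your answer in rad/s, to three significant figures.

ω = 122.1 rad/s
The rod makes angle φ with the slider axis where L sinφ = r sinθ; differentiating, L cosφ·φ̇ = r ω cosθ.
L cosφ = √(L² − r² sin²θ) = 0.23193 m.
|ω_rod| = r ω |cosθ| / √(L² − r² sin²θ) = 0.0582·122.1·0.21303/0.23193 = 6.525 rad/s.

6.52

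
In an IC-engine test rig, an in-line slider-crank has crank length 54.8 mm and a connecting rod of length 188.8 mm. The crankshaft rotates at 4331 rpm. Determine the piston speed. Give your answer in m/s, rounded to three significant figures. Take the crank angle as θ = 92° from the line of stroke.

24.6

ω = 2π·4331/60 = 453.5 rad/s
For an in-line slider-crank, x = r cosθ + √(L² − r² sin²θ), so v = −rω sinθ·[1 + r cosθ/√(L² − r² sin²θ)].
With r = 0.0548 m, L = 0.1888 m, θ = 92°: √(L² − r² sin²θ) = 0.18068 m.
v = −0.0548·453.5·0.99939·[1 + 0.0548·-0.03490/0.18068] = -24.576 m/s.
|v| = 24.576 m/s.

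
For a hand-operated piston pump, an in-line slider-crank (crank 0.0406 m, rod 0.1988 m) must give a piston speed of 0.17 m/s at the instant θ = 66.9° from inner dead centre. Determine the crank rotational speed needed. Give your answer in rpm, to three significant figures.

40.2

For an in-line slider-crank, |v_piston| = rω|sinθ|·[1 + r cosθ/√(L² − r² sin²θ)].
With r = 0.0406 m, L = 0.1988 m, θ = 66.9°: the bracketed kinematic factor |dx/dθ| = 0.040391 m.
ω = v/|dx/dθ| = 0.17/0.040391 = 4.2088 rad/s.
N = 60ω/(2π) = 40.191 rpm.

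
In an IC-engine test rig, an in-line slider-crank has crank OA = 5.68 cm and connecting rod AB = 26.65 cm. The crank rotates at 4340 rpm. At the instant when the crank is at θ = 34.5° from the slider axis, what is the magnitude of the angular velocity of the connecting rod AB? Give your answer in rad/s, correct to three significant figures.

80.4

ω = 454.5 rad/s (converted from 4340 rpm).
The rod makes angle φ with the slider axis where L sinφ = r sinθ; differentiating, L cosφ·φ̇ = r ω cosθ.
L cosφ = √(L² − r² sin²θ) = 0.26455 m.
|ω_rod| = r ω |cosθ| / √(L² − r² sin²θ) = 0.0568·454.5·0.82413/0.26455 = 80.418 rad/s.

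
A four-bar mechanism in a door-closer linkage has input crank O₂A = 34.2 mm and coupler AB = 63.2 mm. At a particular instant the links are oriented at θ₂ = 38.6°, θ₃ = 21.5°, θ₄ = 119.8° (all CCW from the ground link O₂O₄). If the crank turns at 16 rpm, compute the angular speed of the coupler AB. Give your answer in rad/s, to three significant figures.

ω₂ = 1.676 rad/s (from 16 rpm).
Differentiating the loop-closure r₂e^{iθ₂}+r₃e^{iθ₃}=r₁+r₄e^{iθ₄} gives r₂ω₂e^{iθ₂}+r₃ω₃e^{iθ₃}=r₄ω₄e^{iθ₄}.
Eliminating the other unknown: ω₃ = r₂ω₂ sin(θ₄−θ₂) / [r₃ sin(θ₃−θ₄)].
Numerator sine = +0.98823; denominator sine = -0.98953.
Result = 0.0342·1.676·(+0.98823) / (0.0632·(-0.98953)) = -0.9055 rad/s; magnitude 0.9055 rad/s.

0.905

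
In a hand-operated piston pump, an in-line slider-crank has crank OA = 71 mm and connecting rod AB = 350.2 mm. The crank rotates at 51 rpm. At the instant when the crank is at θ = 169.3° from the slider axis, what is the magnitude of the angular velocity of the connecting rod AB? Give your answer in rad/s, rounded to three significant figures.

1.06

ω = 5.341 rad/s (converted from 51 rpm).
The rod makes angle φ with the slider axis where L sinφ = r sinθ; differentiating, L cosφ·φ̇ = r ω cosθ.
L cosφ = √(L² − r² sin²θ) = 0.34995 m.
|ω_rod| = r ω |cosθ| / √(L² − r² sin²θ) = 0.071·5.341·0.98261/0.34995 = 1.0647 rad/s.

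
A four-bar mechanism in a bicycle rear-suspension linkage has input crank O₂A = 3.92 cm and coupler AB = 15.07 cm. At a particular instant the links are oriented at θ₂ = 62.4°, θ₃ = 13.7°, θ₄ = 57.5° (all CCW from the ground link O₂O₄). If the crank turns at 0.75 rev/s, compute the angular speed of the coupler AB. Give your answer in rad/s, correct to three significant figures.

ω₂ = 4.712 rad/s (from 0.75 rev/s).
Differentiating the loop-closure r₂e^{iθ₂}+r₃e^{iθ₃}=r₁+r₄e^{iθ₄} gives r₂ω₂e^{iθ₂}+r₃ω₃e^{iθ₃}=r₄ω₄e^{iθ₄}.
Eliminating the other unknown: ω₃ = r₂ω₂ sin(θ₄−θ₂) / [r₃ sin(θ₃−θ₄)].
Numerator sine = -0.08542; denominator sine = -0.69214.
Result = 0.0392·4.712·(-0.08542) / (0.1507·(-0.69214)) = +0.15127 rad/s; magnitude 0.15127 rad/s.

0.151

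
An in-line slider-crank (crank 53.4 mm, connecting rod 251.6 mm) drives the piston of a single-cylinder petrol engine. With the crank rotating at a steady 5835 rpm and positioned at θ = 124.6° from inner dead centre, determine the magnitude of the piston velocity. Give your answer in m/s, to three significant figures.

23.6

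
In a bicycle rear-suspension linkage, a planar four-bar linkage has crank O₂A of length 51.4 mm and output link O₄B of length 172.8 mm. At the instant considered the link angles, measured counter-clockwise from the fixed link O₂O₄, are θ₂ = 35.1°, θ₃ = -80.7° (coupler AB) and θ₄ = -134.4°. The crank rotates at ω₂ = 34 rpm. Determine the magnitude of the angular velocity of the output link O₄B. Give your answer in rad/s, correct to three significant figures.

ω₂ = 3.56 rad/s (from 34 rpm).
Differentiating the loop-closure r₂e^{iθ₂}+r₃e^{iθ₃}=r₁+r₄e^{iθ₄} gives r₂ω₂e^{iθ₂}+r₃ω₃e^{iθ₃}=r₄ω₄e^{iθ₄}.
Eliminating the other unknown: ω₄ = r₂ω₂ sin(θ₂−θ₃) / [r₄ sin(θ₄−θ₃)].
Numerator sine = +0.90032; denominator sine = -0.80593.
Result = 0.0514·3.56·(+0.90032) / (0.1728·(-0.80593)) = -1.1831 rad/s; magnitude 1.1831 rad/s.

1.18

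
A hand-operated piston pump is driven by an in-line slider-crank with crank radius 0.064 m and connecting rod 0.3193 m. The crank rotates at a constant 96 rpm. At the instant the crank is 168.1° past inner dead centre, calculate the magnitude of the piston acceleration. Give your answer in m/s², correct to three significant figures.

ω = 2π·96/60 = 10.05 rad/s
x(θ) = r cosθ + √(L² − r² sin²θ); with ω constant, a = ω²·d²x/dθ².
d²x/dθ² = −r cosθ − r²(cos2θ)/√u − r⁴ sin²2θ/(4u^{3/2}),  u = L² − r² sin²θ = 0.101778 m².
Substituting r = 0.064 m, L = 0.3193 m, θ = 168.1°: d²x/dθ² = +0.050856 m.
a = ω²·d²x/dθ² = (10.05)²·(+0.050856) = +5.1398 m/s²;  |a| = 5.1398 m/s².

5.14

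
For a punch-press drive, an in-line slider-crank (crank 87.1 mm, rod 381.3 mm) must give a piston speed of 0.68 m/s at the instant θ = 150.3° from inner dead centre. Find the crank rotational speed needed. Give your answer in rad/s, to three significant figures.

For an in-line slider-crank, |v_piston| = rω|sinθ|·[1 + r cosθ/√(L² − r² sin²θ)].
With r = 0.0871 m, L = 0.3813 m, θ = 150.3°: the bracketed kinematic factor |dx/dθ| = 0.034536 m.
ω = v/|dx/dθ| = 0.68/0.034536 = 19.689 rad/s.

19.7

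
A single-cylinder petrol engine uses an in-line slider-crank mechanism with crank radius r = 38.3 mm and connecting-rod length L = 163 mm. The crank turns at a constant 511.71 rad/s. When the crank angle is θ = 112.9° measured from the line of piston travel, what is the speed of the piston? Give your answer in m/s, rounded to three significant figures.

ω = 511.7 rad/s
For an in-line slider-crank, x = r cosθ + √(L² − r² sin²θ), so v = −rω sinθ·[1 + r cosθ/√(L² − r² sin²θ)].
With r = 0.0383 m, L = 0.163 m, θ = 112.9°: √(L² − r² sin²θ) = 0.15914 m.
v = −0.0383·511.7·0.92119·[1 + 0.0383·-0.38912/0.15914] = -16.363 m/s.
|v| = 16.363 m/s.

16.4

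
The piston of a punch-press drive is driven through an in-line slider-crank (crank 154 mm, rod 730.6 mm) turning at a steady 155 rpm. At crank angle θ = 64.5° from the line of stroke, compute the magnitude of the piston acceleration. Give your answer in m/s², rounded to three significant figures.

ω = 2π·155/60 = 16.23 rad/s
x(θ) = r cosθ + √(L² − r² sin²θ); with ω constant, a = ω²·d²x/dθ².
d²x/dθ² = −r cosθ − r²(cos2θ)/√u − r⁴ sin²2θ/(4u^{3/2}),  u = L² − r² sin²θ = 0.514456 m².
Substituting r = 0.154 m, L = 0.7306 m, θ = 64.5°: d²x/dθ² = -0.04572 m.
a = ω²·d²x/dθ² = (16.23)²·(-0.04572) = -12.046 m/s²;  |a| = 12.046 m/s².

12.0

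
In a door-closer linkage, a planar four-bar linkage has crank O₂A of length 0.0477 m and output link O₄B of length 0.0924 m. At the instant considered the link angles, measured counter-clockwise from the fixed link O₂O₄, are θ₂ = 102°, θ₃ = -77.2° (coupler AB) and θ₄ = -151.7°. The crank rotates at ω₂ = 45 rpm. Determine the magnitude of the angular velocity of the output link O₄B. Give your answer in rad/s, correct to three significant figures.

ω₂ = 4.712 rad/s (from 45 rpm).
Differentiating the loop-closure r₂e^{iθ₂}+r₃e^{iθ₃}=r₁+r₄e^{iθ₄} gives r₂ω₂e^{iθ₂}+r₃ω₃e^{iθ₃}=r₄ω₄e^{iθ₄}.
Eliminating the other unknown: ω₄ = r₂ω₂ sin(θ₂−θ₃) / [r₄ sin(θ₄−θ₃)].
Numerator sine = +0.01396; denominator sine = -0.96363.
Result = 0.0477·4.712·(+0.01396) / (0.0924·(-0.96363)) = -0.035248 rad/s; magnitude 0.035248 rad/s.

0.0352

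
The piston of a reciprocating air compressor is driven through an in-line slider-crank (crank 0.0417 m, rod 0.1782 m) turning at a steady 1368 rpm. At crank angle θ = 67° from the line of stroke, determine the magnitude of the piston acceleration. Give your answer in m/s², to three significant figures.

ω = 2π·1368/60 = 143.3 rad/s
x(θ) = r cosθ + √(L² − r² sin²θ); with ω constant, a = ω²·d²x/dθ².
d²x/dθ² = −r cosθ − r²(cos2θ)/√u − r⁴ sin²2θ/(4u^{3/2}),  u = L² − r² sin²θ = 0.0302818 m².
Substituting r = 0.0417 m, L = 0.1782 m, θ = 67°: d²x/dθ² = -0.0094262 m.
a = ω²·d²x/dθ² = (143.3)²·(-0.0094262) = -193.45 m/s²;  |a| = 193.45 m/s².

193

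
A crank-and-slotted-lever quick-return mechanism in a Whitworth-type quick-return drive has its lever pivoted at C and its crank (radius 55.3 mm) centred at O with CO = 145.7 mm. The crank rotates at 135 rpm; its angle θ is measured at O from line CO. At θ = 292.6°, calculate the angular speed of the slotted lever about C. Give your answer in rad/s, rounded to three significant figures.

2.85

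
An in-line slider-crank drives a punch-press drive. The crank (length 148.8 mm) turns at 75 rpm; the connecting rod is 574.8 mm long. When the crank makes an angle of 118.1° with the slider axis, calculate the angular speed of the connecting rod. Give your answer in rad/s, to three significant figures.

ω = 7.854 rad/s (converted from 75 rpm).
The rod makes angle φ with the slider axis where L sinφ = r sinθ; differentiating, L cosφ·φ̇ = r ω cosθ.
L cosφ = √(L² − r² sin²θ) = 0.55961 m.
|ω_rod| = r ω |cosθ| / √(L² − r² sin²θ) = 0.1488·7.854·0.47101/0.55961 = 0.98364 rad/s.

0.984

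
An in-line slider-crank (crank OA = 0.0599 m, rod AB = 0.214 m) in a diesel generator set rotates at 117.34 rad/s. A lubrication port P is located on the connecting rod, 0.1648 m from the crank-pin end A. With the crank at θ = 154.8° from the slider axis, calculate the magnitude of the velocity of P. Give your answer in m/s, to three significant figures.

ω = 117.3 rad/s.  Crank-pin speed |V_A| = rω = 7.0287 m/s, perpendicular to OA.
Rod angle: sinφ = −(r/L) sinθ ⇒ φ = -6.845°; ω_rod = −rω cosθ/√(L²−r²sin²θ) = +29.932 rad/s.
V_P = V_A + ω_rod × AP, with AP = 0.1648 m along the rod.
Components: V_Px = −rω sinθ − a·ω_rod·sinφ = -2.4048 m/s;  V_Py = rω cosθ + a·ω_rod·cosφ = -1.4621 m/s.
|V_P| = √(V_Px² + V_Py²) = 2.8144 m/s.

2.81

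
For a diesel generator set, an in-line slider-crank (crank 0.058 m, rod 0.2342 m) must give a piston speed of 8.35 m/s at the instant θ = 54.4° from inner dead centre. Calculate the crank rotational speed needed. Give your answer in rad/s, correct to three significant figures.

For an in-line slider-crank, |v_piston| = rω|sinθ|·[1 + r cosθ/√(L² − r² sin²θ)].
With r = 0.058 m, L = 0.2342 m, θ = 54.4°: the bracketed kinematic factor |dx/dθ| = 0.054101 m.
ω = v/|dx/dθ| = 8.35/0.054101 = 154.34 rad/s.

154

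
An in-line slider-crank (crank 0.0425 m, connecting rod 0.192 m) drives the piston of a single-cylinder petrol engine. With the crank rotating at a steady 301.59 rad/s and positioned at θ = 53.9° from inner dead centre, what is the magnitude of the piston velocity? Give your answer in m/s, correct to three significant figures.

11.7

ω = 301.6 rad/s
For an in-line slider-crank, x = r cosθ + √(L² − r² sin²θ), so v = −rω sinθ·[1 + r cosθ/√(L² − r² sin²θ)].
With r = 0.0425 m, L = 0.192 m, θ = 53.9°: √(L² − r² sin²θ) = 0.1889 m.
v = −0.0425·301.6·0.80799·[1 + 0.0425·0.58920/0.1889] = -11.729 m/s.
|v| = 11.729 m/s.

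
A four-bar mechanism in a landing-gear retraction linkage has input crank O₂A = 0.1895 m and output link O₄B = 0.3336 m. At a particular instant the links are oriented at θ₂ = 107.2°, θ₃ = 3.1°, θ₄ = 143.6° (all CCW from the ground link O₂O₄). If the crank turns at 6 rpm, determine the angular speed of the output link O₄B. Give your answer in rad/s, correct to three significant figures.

0.544

ω₂ = 0.6283 rad/s (from 6 rpm).
Differentiating the loop-closure r₂e^{iθ₂}+r₃e^{iθ₃}=r₁+r₄e^{iθ₄} gives r₂ω₂e^{iθ₂}+r₃ω₃e^{iθ₃}=r₄ω₄e^{iθ₄}.
Eliminating the other unknown: ω₄ = r₂ω₂ sin(θ₂−θ₃) / [r₄ sin(θ₄−θ₃)].
Numerator sine = +0.96987; denominator sine = +0.63608.
Result = 0.1895·0.6283·(+0.96987) / (0.3336·(+0.63608)) = +0.54421 rad/s; magnitude 0.54421 rad/s.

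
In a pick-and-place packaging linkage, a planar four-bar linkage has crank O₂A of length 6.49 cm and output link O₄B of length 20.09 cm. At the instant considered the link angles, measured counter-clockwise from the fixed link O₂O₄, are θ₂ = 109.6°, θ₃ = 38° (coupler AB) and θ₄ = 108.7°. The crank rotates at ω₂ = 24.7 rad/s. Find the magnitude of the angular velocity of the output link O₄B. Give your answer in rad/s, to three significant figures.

ω₂ = 24.7 rad/s
Differentiating the loop-closure r₂e^{iθ₂}+r₃e^{iθ₃}=r₁+r₄e^{iθ₄} gives r₂ω₂e^{iθ₂}+r₃ω₃e^{iθ₃}=r₄ω₄e^{iθ₄}.
Eliminating the other unknown: ω₄ = r₂ω₂ sin(θ₂−θ₃) / [r₄ sin(θ₄−θ₃)].
Numerator sine = +0.94888; denominator sine = +0.94380.
Result = 0.0649·24.7·(+0.94888) / (0.2009·(+0.94380)) = +8.0221 rad/s; magnitude 8.0221 rad/s.

8.02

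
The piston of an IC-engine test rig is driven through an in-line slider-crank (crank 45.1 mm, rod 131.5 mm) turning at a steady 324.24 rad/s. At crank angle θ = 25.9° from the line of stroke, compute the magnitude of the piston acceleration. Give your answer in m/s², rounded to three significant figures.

ω = 324.2 rad/s
x(θ) = r cosθ + √(L² − r² sin²θ); with ω constant, a = ω²·d²x/dθ².
d²x/dθ² = −r cosθ − r²(cos2θ)/√u − r⁴ sin²2θ/(4u^{3/2}),  u = L² − r² sin²θ = 0.0169042 m².
Substituting r = 0.0451 m, L = 0.1315 m, θ = 25.9°: d²x/dθ² = -0.050535 m.
a = ω²·d²x/dθ² = (324.2)²·(-0.050535) = -5312.9 m/s²;  |a| = 5312.9 m/s².

5310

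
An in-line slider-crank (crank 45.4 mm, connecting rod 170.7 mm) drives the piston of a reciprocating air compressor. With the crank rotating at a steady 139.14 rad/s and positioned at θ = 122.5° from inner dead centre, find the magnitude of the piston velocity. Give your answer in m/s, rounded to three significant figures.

ω = 139.1 rad/s
For an in-line slider-crank, x = r cosθ + √(L² − r² sin²θ), so v = −rω sinθ·[1 + r cosθ/√(L² − r² sin²θ)].
With r = 0.0454 m, L = 0.1707 m, θ = 122.5°: √(L² − r² sin²θ) = 0.16635 m.
v = −0.0454·139.1·0.84339·[1 + 0.0454·-0.53730/0.16635] = -4.5464 m/s.
|v| = 4.5464 m/s.

4.55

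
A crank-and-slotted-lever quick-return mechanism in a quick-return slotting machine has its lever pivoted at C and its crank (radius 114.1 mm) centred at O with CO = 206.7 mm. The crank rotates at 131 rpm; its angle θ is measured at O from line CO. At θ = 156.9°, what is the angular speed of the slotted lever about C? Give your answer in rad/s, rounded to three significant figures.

9.63

ω = 13.72 rad/s (from 131 rpm).
Crank pin A relative to C: A = (d + r cosθ, r sinθ); lever angle φ = atan2(r sinθ, d + r cosθ).
Differentiating tanφ: φ̇ = rω(d cosθ + r)/(d² + r² + 2dr cosθ).
d² + r² + 2dr cosθ = |CA|² = 0.0123567 m²;  d cosθ + r = -0.076027 m.
|ω_lever| = |0.1141·13.72·-0.076027| / 0.0123567 = 9.6306 rad/s.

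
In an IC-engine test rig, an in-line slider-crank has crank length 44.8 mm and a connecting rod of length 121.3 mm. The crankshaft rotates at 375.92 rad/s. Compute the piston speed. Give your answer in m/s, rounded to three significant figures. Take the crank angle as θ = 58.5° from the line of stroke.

17.3

ω = 375.9 rad/s
For an in-line slider-crank, x = r cosθ + √(L² − r² sin²θ), so v = −rω sinθ·[1 + r cosθ/√(L² − r² sin²θ)].
With r = 0.0448 m, L = 0.1213 m, θ = 58.5°: √(L² − r² sin²θ) = 0.11513 m.
v = −0.0448·375.9·0.85264·[1 + 0.0448·0.52250/0.11513] = -17.279 m/s.
|v| = 17.279 m/s.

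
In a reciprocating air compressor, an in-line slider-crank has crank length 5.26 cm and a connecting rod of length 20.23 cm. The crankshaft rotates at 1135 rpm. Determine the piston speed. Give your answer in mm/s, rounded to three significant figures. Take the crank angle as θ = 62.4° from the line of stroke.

6230

ω = 2π·1135/60 = 118.9 rad/s
For an in-line slider-crank, x = r cosθ + √(L² − r² sin²θ), so v = −rω sinθ·[1 + r cosθ/√(L² − r² sin²θ)].
With r = 0.0526 m, L = 0.2023 m, θ = 62.4°: √(L² − r² sin²θ) = 0.19686 m.
v = −0.0526·118.9·0.88620·[1 + 0.0526·0.46330/0.19686] = -6.2263 m/s.
|v| = 6.2263 m/s = 6226.3 mm/s.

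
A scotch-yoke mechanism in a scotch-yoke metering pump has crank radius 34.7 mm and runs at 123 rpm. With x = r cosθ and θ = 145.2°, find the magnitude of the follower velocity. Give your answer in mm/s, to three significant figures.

255

ω = 12.88 rad/s (from 123 rpm).
x = r cosθ ⇒ ẋ = −rω sinθ.
|v| = rω|sinθ| = 0.0347·12.88·|sin 145.2°| = 0.25508 m/s = 255.08 mm/s.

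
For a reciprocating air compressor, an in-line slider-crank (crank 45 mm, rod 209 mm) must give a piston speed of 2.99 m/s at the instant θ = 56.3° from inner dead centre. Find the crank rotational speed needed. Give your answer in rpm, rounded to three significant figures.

680

For an in-line slider-crank, |v_piston| = rω|sinθ|·[1 + r cosθ/√(L² − r² sin²θ)].
With r = 0.045 m, L = 0.209 m, θ = 56.3°: the bracketed kinematic factor |dx/dθ| = 0.041984 m.
ω = v/|dx/dθ| = 2.99/0.041984 = 71.218 rad/s.
N = 60ω/(2π) = 680.08 rpm.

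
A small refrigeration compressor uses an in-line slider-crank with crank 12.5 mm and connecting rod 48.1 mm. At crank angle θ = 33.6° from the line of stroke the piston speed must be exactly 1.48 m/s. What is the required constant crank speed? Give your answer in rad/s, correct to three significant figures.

For an in-line slider-crank, |v_piston| = rω|sinθ|·[1 + r cosθ/√(L² − r² sin²θ)].
With r = 0.0125 m, L = 0.0481 m, θ = 33.6°: the bracketed kinematic factor |dx/dθ| = 0.0084304 m.
ω = v/|dx/dθ| = 1.48/0.0084304 = 175.55 rad/s.

176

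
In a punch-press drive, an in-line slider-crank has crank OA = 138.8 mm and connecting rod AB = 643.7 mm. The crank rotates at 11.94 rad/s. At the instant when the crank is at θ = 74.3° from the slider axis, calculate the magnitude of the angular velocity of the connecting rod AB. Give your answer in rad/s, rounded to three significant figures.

ω = 11.94 rad/s
The rod makes angle φ with the slider axis where L sinφ = r sinθ; differentiating, L cosφ·φ̇ = r ω cosθ.
L cosφ = √(L² − r² sin²θ) = 0.62968 m.
|ω_rod| = r ω |cosθ| / √(L² − r² sin²θ) = 0.1388·11.94·0.27060/0.62968 = 0.7122 rad/s.

0.712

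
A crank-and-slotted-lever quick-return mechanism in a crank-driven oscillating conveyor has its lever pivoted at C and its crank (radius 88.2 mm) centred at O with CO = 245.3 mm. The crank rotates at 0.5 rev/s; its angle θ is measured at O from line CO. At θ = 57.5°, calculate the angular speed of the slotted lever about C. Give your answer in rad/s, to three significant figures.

ω = 3.142 rad/s (from 0.5 rev/s).
Crank pin A relative to C: A = (d + r cosθ, r sinθ); lever angle φ = atan2(r sinθ, d + r cosθ).
Differentiating tanφ: φ̇ = rω(d cosθ + r)/(d² + r² + 2dr cosθ).
d² + r² + 2dr cosθ = |CA|² = 0.0912008 m²;  d cosθ + r = +0.22 m.
|ω_lever| = |0.0882·3.142·+0.22| / 0.0912008 = 0.66841 rad/s.

0.668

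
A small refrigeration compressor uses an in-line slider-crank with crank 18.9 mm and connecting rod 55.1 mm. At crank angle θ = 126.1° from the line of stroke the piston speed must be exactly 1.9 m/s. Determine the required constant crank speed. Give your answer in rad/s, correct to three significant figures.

For an in-line slider-crank, |v_piston| = rω|sinθ|·[1 + r cosθ/√(L² − r² sin²θ)].
With r = 0.0189 m, L = 0.0551 m, θ = 126.1°: the bracketed kinematic factor |dx/dθ| = 0.012059 m.
ω = v/|dx/dθ| = 1.9/0.012059 = 157.56 rad/s.

158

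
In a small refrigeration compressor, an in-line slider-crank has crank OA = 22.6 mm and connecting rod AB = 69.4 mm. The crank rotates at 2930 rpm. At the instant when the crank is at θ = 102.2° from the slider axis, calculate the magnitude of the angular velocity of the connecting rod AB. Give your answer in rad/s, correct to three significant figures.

22.3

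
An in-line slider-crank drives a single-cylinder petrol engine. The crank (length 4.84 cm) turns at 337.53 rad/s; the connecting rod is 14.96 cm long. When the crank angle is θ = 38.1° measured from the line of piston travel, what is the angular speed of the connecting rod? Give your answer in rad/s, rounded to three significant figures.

ω = 337.5 rad/s
The rod makes angle φ with the slider axis where L sinφ = r sinθ; differentiating, L cosφ·φ̇ = r ω cosθ.
L cosφ = √(L² − r² sin²θ) = 0.14659 m.
|ω_rod| = r ω |cosθ| / √(L² − r² sin²θ) = 0.0484·337.5·0.78694/0.14659 = 87.699 rad/s.

87.7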